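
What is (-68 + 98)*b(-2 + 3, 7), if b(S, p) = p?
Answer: 210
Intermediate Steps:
(-68 + 98)*b(-2 + 3, 7) = (-68 + 98)*7 = 30*7 = 210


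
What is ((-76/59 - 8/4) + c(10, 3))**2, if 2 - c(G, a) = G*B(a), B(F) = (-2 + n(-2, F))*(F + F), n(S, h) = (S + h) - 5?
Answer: 447914896/3481 ≈ 1.2867e+5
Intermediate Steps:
n(S, h) = -5 + S + h
B(F) = 2*F*(-9 + F) (B(F) = (-2 + (-5 - 2 + F))*(F + F) = (-2 + (-7 + F))*(2*F) = (-9 + F)*(2*F) = 2*F*(-9 + F))
c(G, a) = 2 - 2*G*a*(-9 + a) (c(G, a) = 2 - G*2*a*(-9 + a) = 2 - 2*G*a*(-9 + a))
((-76/59 - 8/4) + c(10, 3))**2 = ((-76/59 - 8/4) + (2 - 2*10*3*(-9 + 3)))**2 = ((-76*1/59 - 8*1/4) + (2 - 2*10*3*(-6)))**2 = ((-76/59 - 2) + (2 + 360))**2 = (-194/59 + 362)**2 = (21164/59)**2 = 447914896/3481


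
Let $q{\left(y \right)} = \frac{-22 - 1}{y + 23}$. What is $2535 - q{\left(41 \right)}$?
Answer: $\frac{162263}{64} \approx 2535.4$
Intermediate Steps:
$q{\left(y \right)} = - \frac{23}{23 + y}$
$2535 - q{\left(41 \right)} = 2535 - - \frac{23}{23 + 41} = 2535 - - \frac{23}{64} = 2535 + \frac{23}{64} = \frac{162263}{64}$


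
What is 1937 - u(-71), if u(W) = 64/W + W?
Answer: 142632/71 ≈ 2008.9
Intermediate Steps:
u(W) = W + 64/W
1937 - u(-71) = 1937 - (-71 + 64/(-71)) = 1937 - (-71 + 64*(-1/71)) = 1937 - (-71 - 64/71) = 1937 - 1*(-5105/71) = 1937 + 5105/71 = 142632/71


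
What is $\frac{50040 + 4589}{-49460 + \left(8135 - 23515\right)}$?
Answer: $- \frac{54629}{64840} \approx -0.84252$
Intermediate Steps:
$\frac{50040 + 4589}{-49460 + \left(8135 - 23515\right)} = \frac{54629}{-49460 - 15380} = \frac{54629}{-64840} = 54629 \left(- \frac{1}{64840}\right) = - \frac{54629}{64840}$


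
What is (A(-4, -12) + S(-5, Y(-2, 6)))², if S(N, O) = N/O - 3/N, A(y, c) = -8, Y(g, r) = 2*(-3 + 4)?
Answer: 9801/100 ≈ 98.010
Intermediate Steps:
Y(g, r) = 2 (Y(g, r) = 2*1 = 2)
S(N, O) = -3/N + N/O
(A(-4, -12) + S(-5, Y(-2, 6)))² = (-8 + (-3/(-5) - 5/2))² = (-8 + (-3*(-⅕) - 5*½))² = (-8 + (⅗ - 5/2))² = (-8 - 19/10)² = (-99/10)² = 9801/100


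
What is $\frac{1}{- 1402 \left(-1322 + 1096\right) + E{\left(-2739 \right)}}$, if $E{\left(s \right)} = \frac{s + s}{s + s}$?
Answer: $\frac{1}{316853} \approx 3.156 \cdot 10^{-6}$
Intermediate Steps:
$E{\left(s \right)} = 1$ ($E{\left(s \right)} = \frac{2 s}{2 s} = 2 s \frac{1}{2 s} = 1$)
$\frac{1}{- 1402 \left(-1322 + 1096\right) + E{\left(-2739 \right)}} = \frac{1}{- 1402 \left(-1322 + 1096\right) + 1} = \frac{1}{\left(-1402\right) \left(-226\right) + 1} = \frac{1}{316852 + 1} = \frac{1}{316853}$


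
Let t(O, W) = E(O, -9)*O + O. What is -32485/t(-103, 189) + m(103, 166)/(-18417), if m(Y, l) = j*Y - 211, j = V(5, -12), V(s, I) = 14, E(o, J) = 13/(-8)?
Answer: -957368785/1896951 ≈ -504.69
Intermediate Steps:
E(o, J) = -13/8 (E(o, J) = 13*(-1/8) = -13/8)
j = 14
m(Y, l) = -211 + 14*Y (m(Y, l) = 14*Y - 211 = -211 + 14*Y)
t(O, W) = -5*O/8 (t(O, W) = -13*O/8 + O = -5*O/8)
-32485/t(-103, 189) + m(103, 166)/(-18417) = -32485/((-5/8*(-103))) + (-211 + 14*103)/(-18417) = -32485/515/8 + (-211 + 1442)*(-1/18417) = -32485*8/515 + 1231*(-1/18417) = -51976/103 - 1231/18417 = -957368785/1896951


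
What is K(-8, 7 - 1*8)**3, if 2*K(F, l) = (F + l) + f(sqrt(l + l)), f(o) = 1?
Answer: -64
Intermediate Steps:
K(F, l) = 1/2 + F/2 + l/2 (K(F, l) = ((F + l) + 1)/2 = (1 + F + l)/2 = 1/2 + F/2 + l/2)
K(-8, 7 - 1*8)**3 = (1/2 + (1/2)*(-8) + (7 - 1*8)/2)**3 = (1/2 - 4 + (7 - 8)/2)**3 = (1/2 - 4 + (1/2)*(-1))**3 = (1/2 - 4 - 1/2)**3 = (-4)**3 = -64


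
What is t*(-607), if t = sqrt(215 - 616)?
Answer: -607*I*sqrt(401) ≈ -12155.0*I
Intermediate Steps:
t = I*sqrt(401) (t = sqrt(-401) = I*sqrt(401) ≈ 20.025*I)
t*(-607) = (I*sqrt(401))*(-607) = -607*I*sqrt(401)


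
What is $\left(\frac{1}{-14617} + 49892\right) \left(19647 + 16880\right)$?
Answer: $\frac{26638095076301}{14617} \approx 1.8224 \cdot 10^{9}$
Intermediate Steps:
$\left(\frac{1}{-14617} + 49892\right) \left(19647 + 16880\right) = \left(- \frac{1}{14617} + 49892\right) 36527 = \frac{729271363}{14617} \cdot 36527 = \frac{26638095076301}{14617}$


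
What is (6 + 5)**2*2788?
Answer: 337348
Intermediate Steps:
(6 + 5)**2*2788 = 11**2*2788 = 121*2788 = 337348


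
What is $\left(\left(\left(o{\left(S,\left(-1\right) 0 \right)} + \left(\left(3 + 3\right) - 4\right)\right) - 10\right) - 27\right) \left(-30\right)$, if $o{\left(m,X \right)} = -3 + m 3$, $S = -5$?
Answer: $1590$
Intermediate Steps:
$o{\left(m,X \right)} = -3 + 3 m$
$\left(\left(\left(o{\left(S,\left(-1\right) 0 \right)} + \left(\left(3 + 3\right) - 4\right)\right) - 10\right) - 27\right) \left(-30\right) = \left(\left(\left(\left(-3 + 3 \left(-5\right)\right) + \left(\left(3 + 3\right) - 4\right)\right) - 10\right) - 27\right) \left(-30\right) = \left(\left(\left(\left(-3 - 15\right) + \left(6 - 4\right)\right) - 10\right) - 27\right) \left(-30\right) = \left(\left(\left(-18 + 2\right) - 10\right) - 27\right) \left(-30\right) = \left(\left(-16 - 10\right) - 27\right) \left(-30\right) = \left(-26 - 27\right) \left(-30\right) = \left(-53\right) \left(-30\right) = 1590$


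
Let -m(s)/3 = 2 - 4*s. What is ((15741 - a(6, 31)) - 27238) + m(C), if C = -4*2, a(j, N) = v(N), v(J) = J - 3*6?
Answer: -11612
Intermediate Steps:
v(J) = -18 + J (v(J) = J - 18 = -18 + J)
a(j, N) = -18 + N
C = -8
m(s) = -6 + 12*s (m(s) = -3*(2 - 4*s) = -6 + 12*s)
((15741 - a(6, 31)) - 27238) + m(C) = ((15741 - (-18 + 31)) - 27238) + (-6 + 12*(-8)) = ((15741 - 1*13) - 27238) + (-6 - 96) = ((15741 - 13) - 27238) - 102 = (15728 - 27238) - 102 = -11510 - 102 = -11612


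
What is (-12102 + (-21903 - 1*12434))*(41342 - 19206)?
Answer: -1027973704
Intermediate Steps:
(-12102 + (-21903 - 1*12434))*(41342 - 19206) = (-12102 + (-21903 - 12434))*22136 = (-12102 - 34337)*22136 = -46439*22136 = -1027973704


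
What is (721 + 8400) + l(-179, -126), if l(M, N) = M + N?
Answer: 8816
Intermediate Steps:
(721 + 8400) + l(-179, -126) = (721 + 8400) + (-179 - 126) = 9121 - 305 = 8816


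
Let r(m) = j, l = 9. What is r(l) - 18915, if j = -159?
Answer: -19074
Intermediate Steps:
r(m) = -159
r(l) - 18915 = -159 - 18915 = -19074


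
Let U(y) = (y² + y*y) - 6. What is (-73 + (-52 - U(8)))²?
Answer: 61009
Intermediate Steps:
U(y) = -6 + 2*y² (U(y) = (y² + y²) - 6 = 2*y² - 6 = -6 + 2*y²)
(-73 + (-52 - U(8)))² = (-73 + (-52 - (-6 + 2*8²)))² = (-73 + (-52 - (-6 + 2*64)))² = (-73 + (-52 - (-6 + 128)))² = (-73 + (-52 - 1*122))² = (-73 + (-52 - 122))² = (-73 - 174)² = (-247)² = 61009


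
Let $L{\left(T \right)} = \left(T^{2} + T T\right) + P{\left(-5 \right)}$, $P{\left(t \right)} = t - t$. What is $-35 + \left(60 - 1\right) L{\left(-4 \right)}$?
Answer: $1853$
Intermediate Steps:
$P{\left(t \right)} = 0$
$L{\left(T \right)} = 2 T^{2}$ ($L{\left(T \right)} = \left(T^{2} + T T\right) + 0 = \left(T^{2} + T^{2}\right) + 0 = 2 T^{2} + 0 = 2 T^{2}$)
$-35 + \left(60 - 1\right) L{\left(-4 \right)} = -35 + \left(60 - 1\right) 2 \left(-4\right)^{2} = -35 + \left(60 - 1\right) 2 \cdot 16 = -35 + 59 \cdot 32 = -35 + 1888 = 1853$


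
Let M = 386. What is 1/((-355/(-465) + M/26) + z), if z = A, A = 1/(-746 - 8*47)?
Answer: 150722/2352575 ≈ 0.064067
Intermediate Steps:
A = -1/1122 (A = 1/(-746 - 376) = 1/(-1122) = -1/1122 ≈ -0.00089127)
z = -1/1122 ≈ -0.00089127
1/((-355/(-465) + M/26) + z) = 1/((-355/(-465) + 386/26) - 1/1122) = 1/((-355*(-1/465) + 386*(1/26)) - 1/1122) = 1/((71/93 + 193/13) - 1/1122) = 1/(18872/1209 - 1/1122) = 1/(2352575/150722) = 150722/2352575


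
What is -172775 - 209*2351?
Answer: -664134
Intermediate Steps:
-172775 - 209*2351 = -172775 - 1*491359 = -172775 - 491359 = -664134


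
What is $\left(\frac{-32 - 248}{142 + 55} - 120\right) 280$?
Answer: $- \frac{6697600}{197} \approx -33998.0$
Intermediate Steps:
$\left(\frac{-32 - 248}{142 + 55} - 120\right) 280 = \left(- \frac{280}{197} - 120\right) 280 = \left(- \frac{23920}{197}\right) 280 = - \frac{6697600}{197}$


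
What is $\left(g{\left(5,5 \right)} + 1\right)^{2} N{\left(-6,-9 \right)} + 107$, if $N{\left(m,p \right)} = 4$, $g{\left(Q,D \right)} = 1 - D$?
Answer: $143$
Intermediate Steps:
$\left(g{\left(5,5 \right)} + 1\right)^{2} N{\left(-6,-9 \right)} + 107 = \left(\left(1 - 5\right) + 1\right)^{2} \cdot 4 + 107 = \left(-4 + 1\right)^{2} \cdot 4 + 107 = \left(-3\right)^{2} \cdot 4 + 107 = 9 \cdot 4 + 107 = 36 + 107 = 143$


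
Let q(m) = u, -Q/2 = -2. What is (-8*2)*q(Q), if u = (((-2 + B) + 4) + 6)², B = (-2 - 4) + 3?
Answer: -400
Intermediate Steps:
B = -3 (B = -6 + 3 = -3)
Q = 4 (Q = -2*(-2) = 4)
u = 25 (u = (((-2 - 3) + 4) + 6)² = ((-5 + 4) + 6)² = (-1 + 6)² = 5² = 25)
q(m) = 25
(-8*2)*q(Q) = -8*2*25 = -16*25 = -400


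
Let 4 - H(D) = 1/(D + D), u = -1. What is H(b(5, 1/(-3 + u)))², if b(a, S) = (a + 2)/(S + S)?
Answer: 12769/784 ≈ 16.287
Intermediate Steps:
b(a, S) = (2 + a)/(2*S) (b(a, S) = (2 + a)/((2*S)) = (2 + a)*(1/(2*S)) = (2 + a)/(2*S))
H(D) = 4 - 1/(2*D) (H(D) = 4 - 1/(D + D) = 4 - 1/(2*D))
H(b(5, 1/(-3 + u)))² = (4 - 2/((-3 - 1)*(2 + 5))/2)² = (4 - 1/(2*((½)*7/1/(-4))))² = (4 - 1/(2*((½)*7/(-¼))))² = (4 - 1/(2*((½)*(-4)*7)))² = (4 - ½/(-14))² = (4 - ½*(-1/14))² = (4 + 1/28)² = (113/28)² = 12769/784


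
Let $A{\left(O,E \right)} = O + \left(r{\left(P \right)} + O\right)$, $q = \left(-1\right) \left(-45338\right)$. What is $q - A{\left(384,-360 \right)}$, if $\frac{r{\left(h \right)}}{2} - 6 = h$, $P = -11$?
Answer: $44580$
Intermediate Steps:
$r{\left(h \right)} = 12 + 2 h$
$q = 45338$
$A{\left(O,E \right)} = -10 + 2 O$ ($A{\left(O,E \right)} = O + \left(\left(12 + 2 \left(-11\right)\right) + O\right) = O + \left(\left(12 - 22\right) + O\right) = O + \left(-10 + O\right) = -10 + 2 O$)
$q - A{\left(384,-360 \right)} = 45338 - \left(-10 + 2 \cdot 384\right) = 45338 - \left(-10 + 768\right) = 45338 - 758 = 44580$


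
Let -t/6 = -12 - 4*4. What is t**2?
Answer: 28224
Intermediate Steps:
t = 168 (t = -6*(-12 - 4*4) = -6*(-12 - 1*16) = -6*(-12 - 16) = -6*(-28) = 168)
t**2 = 168**2 = 28224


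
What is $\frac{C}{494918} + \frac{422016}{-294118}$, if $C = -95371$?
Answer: $- \frac{118456821233}{72782146162} \approx -1.6276$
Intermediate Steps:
$\frac{C}{494918} + \frac{422016}{-294118} = - \frac{95371}{494918} + \frac{422016}{-294118} = \left(-95371\right) \frac{1}{494918} + 422016 \left(- \frac{1}{294118}\right) = - \frac{95371}{494918} - \frac{211008}{147059} = - \frac{118456821233}{72782146162}$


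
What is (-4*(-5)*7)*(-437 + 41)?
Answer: -55440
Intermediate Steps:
(-4*(-5)*7)*(-437 + 41) = (20*7)*(-396) = 140*(-396) = -55440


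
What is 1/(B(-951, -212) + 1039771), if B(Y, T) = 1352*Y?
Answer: -1/245981 ≈ -4.0654e-6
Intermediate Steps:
1/(B(-951, -212) + 1039771) = 1/(1352*(-951) + 1039771) = 1/(-1285752 + 1039771) = 1/(-245981) = -1/245981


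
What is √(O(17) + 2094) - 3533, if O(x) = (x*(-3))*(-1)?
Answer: -3533 + √2145 ≈ -3486.7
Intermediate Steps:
O(x) = 3*x (O(x) = -3*x*(-1) = 3*x)
√(O(17) + 2094) - 3533 = √(3*17 + 2094) - 3533 = √(51 + 2094) - 3533 = √2145 - 3533 = -3533 + √2145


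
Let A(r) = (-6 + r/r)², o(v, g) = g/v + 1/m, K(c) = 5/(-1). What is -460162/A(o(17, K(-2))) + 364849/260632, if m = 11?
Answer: -119923821159/6515800 ≈ -18405.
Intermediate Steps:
K(c) = -5 (K(c) = 5*(-1) = -5)
o(v, g) = 1/11 + g/v (o(v, g) = g/v + 1/11 = 1/11 + g/v)
A(r) = 25 (A(r) = (-6 + 1)² = (-5)² = 25)
-460162/A(o(17, K(-2))) + 364849/260632 = -460162/25 + 364849/260632 = -119923821159/6515800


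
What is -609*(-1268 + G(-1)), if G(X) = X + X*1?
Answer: 773430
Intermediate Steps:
G(X) = 2*X (G(X) = X + X = 2*X)
-609*(-1268 + G(-1)) = -609*(-1268 + 2*(-1)) = -609*(-1268 - 2) = -609*(-1270) = 773430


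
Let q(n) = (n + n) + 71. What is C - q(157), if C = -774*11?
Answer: -8899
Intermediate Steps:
q(n) = 71 + 2*n (q(n) = 2*n + 71 = 71 + 2*n)
C = -8514
C - q(157) = -8514 - (71 + 2*157) = -8514 - (71 + 314) = -8514 - 1*385 = -8514 - 385 = -8899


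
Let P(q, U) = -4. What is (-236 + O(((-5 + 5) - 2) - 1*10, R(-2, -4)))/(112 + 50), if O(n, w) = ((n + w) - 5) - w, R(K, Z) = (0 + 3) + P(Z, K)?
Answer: -253/162 ≈ -1.5617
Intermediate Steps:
R(K, Z) = -1 (R(K, Z) = (0 + 3) - 4 = 3 - 4 = -1)
O(n, w) = -5 + n (O(n, w) = (-5 + n + w) - w = -5 + n)
(-236 + O(((-5 + 5) - 2) - 1*10, R(-2, -4)))/(112 + 50) = (-236 + (-5 + (((-5 + 5) - 2) - 1*10)))/(112 + 50) = (-236 + (-5 + ((0 - 2) - 10)))/162 = (-236 + (-5 + (-2 - 10)))*(1/162) = (-236 + (-5 - 12))*(1/162) = (-236 - 17)*(1/162) = -253*1/162 = -253/162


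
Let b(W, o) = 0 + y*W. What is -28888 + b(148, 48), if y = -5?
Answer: -29628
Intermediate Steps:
b(W, o) = -5*W (b(W, o) = 0 - 5*W = -5*W)
-28888 + b(148, 48) = -28888 - 5*148 = -28888 - 740 = -29628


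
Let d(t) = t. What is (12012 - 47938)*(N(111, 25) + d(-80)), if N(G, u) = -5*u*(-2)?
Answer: -6107420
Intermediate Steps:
N(G, u) = 10*u
(12012 - 47938)*(N(111, 25) + d(-80)) = (12012 - 47938)*(10*25 - 80) = -35926*(250 - 80) = -35926*170 = -6107420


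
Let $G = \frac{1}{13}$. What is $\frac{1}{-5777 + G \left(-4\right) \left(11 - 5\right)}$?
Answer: $- \frac{13}{75125} \approx -0.00017304$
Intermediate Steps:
$G = \frac{1}{13} \approx 0.076923$
$\frac{1}{-5777 + G \left(-4\right) \left(11 - 5\right)} = \frac{1}{-5777 + \frac{1}{13} \left(-4\right) \left(11 - 5\right)} = \frac{1}{-5777 - \frac{24}{13}} = \frac{1}{- \frac{75125}{13}} = - \frac{13}{75125}$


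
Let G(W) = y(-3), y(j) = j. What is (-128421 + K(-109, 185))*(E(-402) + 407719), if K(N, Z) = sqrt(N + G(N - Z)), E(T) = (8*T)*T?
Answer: -218386459971 + 6802204*I*sqrt(7) ≈ -2.1839e+11 + 1.7997e+7*I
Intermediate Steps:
G(W) = -3
E(T) = 8*T**2
K(N, Z) = sqrt(-3 + N) (K(N, Z) = sqrt(N - 3) = sqrt(-3 + N))
(-128421 + K(-109, 185))*(E(-402) + 407719) = (-128421 + sqrt(-3 - 109))*(8*(-402)**2 + 407719) = (-128421 + sqrt(-112))*(8*161604 + 407719) = (-128421 + 4*I*sqrt(7))*(1292832 + 407719) = (-128421 + 4*I*sqrt(7))*1700551 = -218386459971 + 6802204*I*sqrt(7)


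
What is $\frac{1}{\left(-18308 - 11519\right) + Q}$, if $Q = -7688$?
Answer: $- \frac{1}{37515} \approx -2.6656 \cdot 10^{-5}$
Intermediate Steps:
$\frac{1}{\left(-18308 - 11519\right) + Q} = \frac{1}{\left(-18308 - 11519\right) - 7688} = \frac{1}{-29827 - 7688} = \frac{1}{-37515} = - \frac{1}{37515}$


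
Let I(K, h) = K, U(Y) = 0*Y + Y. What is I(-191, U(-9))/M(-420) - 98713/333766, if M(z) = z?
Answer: 11144923/70090860 ≈ 0.15901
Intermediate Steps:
U(Y) = Y (U(Y) = 0 + Y = Y)
I(-191, U(-9))/M(-420) - 98713/333766 = -191/(-420) - 98713/333766 = -191*(-1/420) - 98713*1/333766 = 191/420 - 98713/333766 = 11144923/70090860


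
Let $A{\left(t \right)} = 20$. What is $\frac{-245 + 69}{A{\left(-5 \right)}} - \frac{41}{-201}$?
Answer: $- \frac{8639}{1005} \approx -8.596$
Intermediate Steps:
$\frac{-245 + 69}{A{\left(-5 \right)}} - \frac{41}{-201} = \frac{-245 + 69}{20} - \frac{41}{-201} = \left(-176\right) \frac{1}{20} - - \frac{41}{201} = - \frac{44}{5} + \frac{41}{201} = - \frac{8639}{1005}$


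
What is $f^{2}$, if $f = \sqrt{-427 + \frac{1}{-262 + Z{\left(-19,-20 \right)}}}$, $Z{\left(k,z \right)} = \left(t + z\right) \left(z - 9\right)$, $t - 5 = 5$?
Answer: $- \frac{11955}{28} \approx -426.96$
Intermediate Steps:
$t = 10$ ($t = 5 + 5 = 10$)
$Z{\left(k,z \right)} = \left(-9 + z\right) \left(10 + z\right)$ ($Z{\left(k,z \right)} = \left(10 + z\right) \left(z - 9\right) = \left(10 + z\right) \left(-9 + z\right) = \left(-9 + z\right) \left(10 + z\right)$)
$f = \frac{i \sqrt{83685}}{14}$ ($f = \sqrt{-427 + \frac{1}{-262 - \left(110 - 400\right)}} = \sqrt{-427 + \frac{1}{-262 - -290}} = \sqrt{-427 + \frac{1}{-262 + 290}} = \sqrt{-427 + \frac{1}{28}} = \sqrt{- \frac{11955}{28}} = \frac{i \sqrt{83685}}{14} \approx 20.663 i$)
$f^{2} = \left(\frac{i \sqrt{83685}}{14}\right)^{2} = - \frac{11955}{28}$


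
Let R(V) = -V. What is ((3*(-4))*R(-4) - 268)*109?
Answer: -34444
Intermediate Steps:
((3*(-4))*R(-4) - 268)*109 = ((3*(-4))*(-1*(-4)) - 268)*109 = (-12*4 - 268)*109 = (-48 - 268)*109 = -316*109 = -34444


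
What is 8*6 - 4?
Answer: 44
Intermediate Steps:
8*6 - 4 = 48 - 4 = 44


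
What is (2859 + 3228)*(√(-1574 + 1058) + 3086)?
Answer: 18784482 + 12174*I*√129 ≈ 1.8784e+7 + 1.3827e+5*I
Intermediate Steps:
(2859 + 3228)*(√(-1574 + 1058) + 3086) = 6087*(√(-516) + 3086) = 6087*(2*I*√129 + 3086) = 6087*(3086 + 2*I*√129) = 18784482 + 12174*I*√129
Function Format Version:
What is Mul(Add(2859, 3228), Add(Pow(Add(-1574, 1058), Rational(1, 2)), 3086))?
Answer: Add(18784482, Mul(12174, I, Pow(129, Rational(1, 2)))) ≈ Add(1.8784e+7, Mul(1.3827e+5, I))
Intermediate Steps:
Mul(Add(2859, 3228), Add(Pow(Add(-1574, 1058), Rational(1, 2)), 3086)) = Mul(6087, Add(Pow(-516, Rational(1, 2)), 3086)) = Mul(6087, Add(Mul(2, I, Pow(129, Rational(1, 2))), 3086)) = Mul(6087, Add(3086, Mul(2, I, Pow(129, Rational(1, 2))))) = Add(18784482, Mul(12174, I, Pow(129, Rational(1, 2))))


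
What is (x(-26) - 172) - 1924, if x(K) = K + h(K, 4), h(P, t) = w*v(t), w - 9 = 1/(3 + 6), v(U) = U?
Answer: -18770/9 ≈ -2085.6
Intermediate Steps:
w = 82/9 (w = 9 + 1/(3 + 6) = 9 + 1/9 = 9 + ⅑ = 82/9 ≈ 9.1111)
h(P, t) = 82*t/9
x(K) = 328/9 + K (x(K) = K + (82/9)*4 = K + 328/9 = 328/9 + K)
(x(-26) - 172) - 1924 = ((328/9 - 26) - 172) - 1924 = (94/9 - 172) - 1924 = -1454/9 - 1924 = -18770/9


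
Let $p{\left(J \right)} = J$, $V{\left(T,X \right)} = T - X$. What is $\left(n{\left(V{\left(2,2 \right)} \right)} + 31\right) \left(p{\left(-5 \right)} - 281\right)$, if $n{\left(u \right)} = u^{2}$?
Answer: $-8866$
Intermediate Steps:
$\left(n{\left(V{\left(2,2 \right)} \right)} + 31\right) \left(p{\left(-5 \right)} - 281\right) = \left(\left(2 - 2\right)^{2} + 31\right) \left(-5 - 281\right) = \left(\left(2 - 2\right)^{2} + 31\right) \left(-286\right) = \left(0^{2} + 31\right) \left(-286\right) = \left(0 + 31\right) \left(-286\right) = 31 \left(-286\right) = -8866$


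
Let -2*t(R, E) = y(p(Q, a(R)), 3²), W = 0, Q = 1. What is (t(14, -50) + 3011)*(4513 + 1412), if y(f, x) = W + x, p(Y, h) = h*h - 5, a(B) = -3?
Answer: 35627025/2 ≈ 1.7814e+7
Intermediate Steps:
p(Y, h) = -5 + h² (p(Y, h) = h² - 5 = -5 + h²)
y(f, x) = x (y(f, x) = 0 + x = x)
t(R, E) = -9/2 (t(R, E) = -½*3² = -½*9 = -9/2)
(t(14, -50) + 3011)*(4513 + 1412) = (-9/2 + 3011)*(4513 + 1412) = (6013/2)*5925 = 35627025/2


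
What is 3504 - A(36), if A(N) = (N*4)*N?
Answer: -1680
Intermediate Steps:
A(N) = 4*N² (A(N) = (4*N)*N = 4*N²)
3504 - A(36) = 3504 - 4*36² = 3504 - 4*1296 = 3504 - 1*5184 = 3504 - 5184 = -1680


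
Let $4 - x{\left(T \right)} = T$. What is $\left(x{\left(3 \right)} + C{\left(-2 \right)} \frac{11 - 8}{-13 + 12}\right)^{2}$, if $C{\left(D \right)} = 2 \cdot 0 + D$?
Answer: $49$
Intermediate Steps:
$x{\left(T \right)} = 4 - T$
$C{\left(D \right)} = D$ ($C{\left(D \right)} = 0 + D = D$)
$\left(x{\left(3 \right)} + C{\left(-2 \right)} \frac{11 - 8}{-13 + 12}\right)^{2} = \left(\left(4 - 3\right) - 2 \frac{11 - 8}{-13 + 12}\right)^{2} = \left(\left(4 - 3\right) - 2 \frac{3}{-1}\right)^{2} = \left(1 - 2 \cdot 3 \left(-1\right)\right)^{2} = \left(1 - -6\right)^{2} = \left(1 + 6\right)^{2} = 7^{2} = 49$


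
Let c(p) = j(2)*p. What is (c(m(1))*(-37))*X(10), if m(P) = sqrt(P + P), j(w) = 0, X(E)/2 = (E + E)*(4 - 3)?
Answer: 0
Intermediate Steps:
X(E) = 4*E (X(E) = 2*((E + E)*(4 - 3)) = 2*((2*E)*1) = 2*(2*E) = 4*E)
m(P) = sqrt(2)*sqrt(P) (m(P) = sqrt(2*P) = sqrt(2)*sqrt(P))
c(p) = 0 (c(p) = 0*p = 0)
(c(m(1))*(-37))*X(10) = (0*(-37))*(4*10) = 0*40 = 0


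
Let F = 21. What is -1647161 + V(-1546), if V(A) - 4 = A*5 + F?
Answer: -1654866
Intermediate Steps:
V(A) = 25 + 5*A (V(A) = 4 + (A*5 + 21) = 4 + (5*A + 21) = 4 + (21 + 5*A) = 25 + 5*A)
-1647161 + V(-1546) = -1647161 + (25 + 5*(-1546)) = -1647161 + (25 - 7730) = -1647161 - 7705 = -1654866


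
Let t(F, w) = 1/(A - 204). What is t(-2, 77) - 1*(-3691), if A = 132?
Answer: 265751/72 ≈ 3691.0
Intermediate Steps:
t(F, w) = -1/72 (t(F, w) = 1/(132 - 204) = 1/(-72) = -1/72)
t(-2, 77) - 1*(-3691) = -1/72 - 1*(-3691) = -1/72 + 3691 = 265751/72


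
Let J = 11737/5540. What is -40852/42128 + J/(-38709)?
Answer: -24889541003/25665509790 ≈ -0.96977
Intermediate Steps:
J = 11737/5540 (J = 11737*(1/5540) = 11737/5540 ≈ 2.1186)
-40852/42128 + J/(-38709) = -40852/42128 + (11737/5540)/(-38709) = -40852*1/42128 + (11737/5540)*(-1/38709) = -10213/10532 - 1067/19495260 = -24889541003/25665509790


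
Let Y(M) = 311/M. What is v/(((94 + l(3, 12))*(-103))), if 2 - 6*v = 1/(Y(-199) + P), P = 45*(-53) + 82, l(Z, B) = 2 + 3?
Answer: -101935/3117617184 ≈ -3.2696e-5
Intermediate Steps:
l(Z, B) = 5
P = -2303 (P = -2385 + 82 = -2303)
v = 305805/917216 (v = ⅓ - 1/(6*(311/(-199) - 2303)) = ⅓ - 1/(6*(311*(-1/199) - 2303)) = ⅓ - 1/(6*(-311/199 - 2303)) = ⅓ - 1/(6*(-458608/199)) = ⅓ - ⅙*(-199/458608) = ⅓ + 199/2751648 = 305805/917216 ≈ 0.33341)
v/(((94 + l(3, 12))*(-103))) = 305805/(917216*(((94 + 5)*(-103)))) = 305805/(917216*((99*(-103)))) = (305805/917216)/(-10197) = (305805/917216)*(-1/10197) = -101935/3117617184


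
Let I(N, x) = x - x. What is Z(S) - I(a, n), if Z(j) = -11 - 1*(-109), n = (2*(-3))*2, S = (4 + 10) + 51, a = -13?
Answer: 98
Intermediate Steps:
S = 65 (S = 14 + 51 = 65)
n = -12 (n = -6*2 = -12)
I(N, x) = 0
Z(j) = 98 (Z(j) = -11 + 109 = 98)
Z(S) - I(a, n) = 98 - 1*0 = 98 + 0 = 98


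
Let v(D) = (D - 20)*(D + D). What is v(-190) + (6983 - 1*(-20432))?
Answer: 107215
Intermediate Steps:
v(D) = 2*D*(-20 + D) (v(D) = (-20 + D)*(2*D) = 2*D*(-20 + D))
v(-190) + (6983 - 1*(-20432)) = 2*(-190)*(-20 - 190) + (6983 - 1*(-20432)) = 2*(-190)*(-210) + (6983 + 20432) = 79800 + 27415 = 107215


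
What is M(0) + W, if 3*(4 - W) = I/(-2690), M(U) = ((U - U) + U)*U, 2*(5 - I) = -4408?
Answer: 34489/8070 ≈ 4.2737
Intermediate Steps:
I = 2209 (I = 5 - ½*(-4408) = 5 + 2204 = 2209)
M(U) = U² (M(U) = (0 + U)*U = U*U = U²)
W = 34489/8070 (W = 4 - 2209/(3*(-2690)) = 4 - 2209*(-1)/(3*2690) = 4 - ⅓*(-2209/2690) = 4 + 2209/8070 = 34489/8070 ≈ 4.2737)
M(0) + W = 0² + 34489/8070 = 0 + 34489/8070 = 34489/8070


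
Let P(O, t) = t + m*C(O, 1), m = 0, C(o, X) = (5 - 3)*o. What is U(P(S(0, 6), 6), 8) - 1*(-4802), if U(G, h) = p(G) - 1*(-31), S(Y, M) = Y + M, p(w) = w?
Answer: 4839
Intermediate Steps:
C(o, X) = 2*o
S(Y, M) = M + Y
P(O, t) = t (P(O, t) = t + 0*(2*O) = t + 0 = t)
U(G, h) = 31 + G (U(G, h) = G - 1*(-31) = G + 31 = 31 + G)
U(P(S(0, 6), 6), 8) - 1*(-4802) = (31 + 6) - 1*(-4802) = 37 + 4802 = 4839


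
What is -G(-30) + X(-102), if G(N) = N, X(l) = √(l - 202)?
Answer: 30 + 4*I*√19 ≈ 30.0 + 17.436*I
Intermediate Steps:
X(l) = √(-202 + l)
-G(-30) + X(-102) = -1*(-30) + √(-202 - 102) = 30 + √(-304) = 30 + 4*I*√19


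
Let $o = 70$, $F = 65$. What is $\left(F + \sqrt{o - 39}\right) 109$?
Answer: $7085 + 109 \sqrt{31} \approx 7691.9$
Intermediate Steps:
$\left(F + \sqrt{o - 39}\right) 109 = \left(65 + \sqrt{70 - 39}\right) 109 = \left(65 + \sqrt{31}\right) 109 = 7085 + 109 \sqrt{31}$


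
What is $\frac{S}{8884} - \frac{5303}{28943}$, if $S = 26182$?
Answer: $\frac{355336887}{128564806} \approx 2.7639$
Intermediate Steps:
$\frac{S}{8884} - \frac{5303}{28943} = \frac{26182}{8884} - \frac{5303}{28943} = 26182 \cdot \frac{1}{8884} - \frac{5303}{28943} = \frac{13091}{4442} - \frac{5303}{28943} = \frac{355336887}{128564806}$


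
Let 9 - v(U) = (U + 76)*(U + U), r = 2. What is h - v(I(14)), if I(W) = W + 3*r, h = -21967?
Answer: -18136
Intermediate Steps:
I(W) = 6 + W (I(W) = W + 3*2 = W + 6 = 6 + W)
v(U) = 9 - 2*U*(76 + U) (v(U) = 9 - (U + 76)*(U + U) = 9 - (76 + U)*2*U = 9 - 2*U*(76 + U))
h - v(I(14)) = -21967 - (9 - 152*(6 + 14) - 2*(6 + 14)**2) = -21967 - (9 - 152*20 - 2*20**2) = -21967 - (9 - 3040 - 2*400) = -21967 - (9 - 3040 - 800) = -21967 - 1*(-3831) = -21967 + 3831 = -18136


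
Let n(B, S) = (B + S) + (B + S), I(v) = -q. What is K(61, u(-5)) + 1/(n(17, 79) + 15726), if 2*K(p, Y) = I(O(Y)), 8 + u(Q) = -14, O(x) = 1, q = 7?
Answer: -27856/7959 ≈ -3.4999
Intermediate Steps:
u(Q) = -22 (u(Q) = -8 - 14 = -22)
I(v) = -7 (I(v) = -1*7 = -7)
n(B, S) = 2*B + 2*S
K(p, Y) = -7/2 (K(p, Y) = (½)*(-7) = -7/2)
K(61, u(-5)) + 1/(n(17, 79) + 15726) = -7/2 + 1/((2*17 + 2*79) + 15726) = -7/2 + 1/((34 + 158) + 15726) = -7/2 + 1/(192 + 15726) = -7/2 + 1/15918 = -27856/7959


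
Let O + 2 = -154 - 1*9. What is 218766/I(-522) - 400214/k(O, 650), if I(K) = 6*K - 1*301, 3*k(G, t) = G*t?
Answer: -3223474919/61364875 ≈ -52.530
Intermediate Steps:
O = -165 (O = -2 + (-154 - 1*9) = -2 + (-154 - 9) = -2 - 163 = -165)
k(G, t) = G*t/3 (k(G, t) = (G*t)/3 = G*t/3)
I(K) = -301 + 6*K (I(K) = 6*K - 301 = -301 + 6*K)
218766/I(-522) - 400214/k(O, 650) = 218766/(-301 + 6*(-522)) - 400214/((⅓)*(-165)*650) = 218766/(-301 - 3132) - 400214/(-35750) = 218766/(-3433) - 400214*(-1/35750) = 218766*(-1/3433) + 200107/17875 = -218766/3433 + 200107/17875 = -3223474919/61364875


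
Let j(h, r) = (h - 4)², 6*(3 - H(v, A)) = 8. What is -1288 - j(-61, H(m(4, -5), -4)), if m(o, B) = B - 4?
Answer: -5513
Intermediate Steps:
m(o, B) = -4 + B
H(v, A) = 5/3 (H(v, A) = 3 - ⅙*8 = 3 - 4/3 = 5/3)
j(h, r) = (-4 + h)²
-1288 - j(-61, H(m(4, -5), -4)) = -1288 - (-4 - 61)² = -1288 - 1*(-65)² = -1288 - 1*4225 = -1288 - 4225 = -5513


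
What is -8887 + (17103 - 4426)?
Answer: 3790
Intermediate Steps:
-8887 + (17103 - 4426) = -8887 + 12677 = 3790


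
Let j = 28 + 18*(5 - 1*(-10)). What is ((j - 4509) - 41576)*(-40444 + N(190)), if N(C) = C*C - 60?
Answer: 201645948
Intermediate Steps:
j = 298 (j = 28 + 18*(5 + 10) = 28 + 18*15 = 28 + 270 = 298)
N(C) = -60 + C² (N(C) = C² - 60 = -60 + C²)
((j - 4509) - 41576)*(-40444 + N(190)) = ((298 - 4509) - 41576)*(-40444 + (-60 + 190²)) = (-4211 - 41576)*(-40444 + (-60 + 36100)) = -45787*(-40444 + 36040) = -45787*(-4404) = 201645948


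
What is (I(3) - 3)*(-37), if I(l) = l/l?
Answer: 74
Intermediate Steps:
I(l) = 1
(I(3) - 3)*(-37) = (1 - 3)*(-37) = -2*(-37) = 74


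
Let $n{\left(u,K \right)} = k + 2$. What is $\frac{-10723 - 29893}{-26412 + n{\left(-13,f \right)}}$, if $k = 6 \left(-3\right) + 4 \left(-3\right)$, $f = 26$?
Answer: $\frac{5077}{3305} \approx 1.5362$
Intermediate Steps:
$k = -30$ ($k = -18 - 12 = -30$)
$n{\left(u,K \right)} = -28$ ($n{\left(u,K \right)} = -30 + 2 = -28$)
$\frac{-10723 - 29893}{-26412 + n{\left(-13,f \right)}} = \frac{-10723 - 29893}{-26412 - 28} = - \frac{40616}{-26440} = \left(-40616\right) \left(- \frac{1}{26440}\right) = \frac{5077}{3305}$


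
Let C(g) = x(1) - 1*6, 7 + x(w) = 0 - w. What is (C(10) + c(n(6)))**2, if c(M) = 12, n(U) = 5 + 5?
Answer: 4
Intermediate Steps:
n(U) = 10
x(w) = -7 - w (x(w) = -7 + (0 - w) = -7 - w)
C(g) = -14 (C(g) = (-7 - 1*1) - 1*6 = (-7 - 1) - 6 = -8 - 6 = -14)
(C(10) + c(n(6)))**2 = (-14 + 12)**2 = (-2)**2 = 4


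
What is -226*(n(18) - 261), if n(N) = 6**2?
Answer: 50850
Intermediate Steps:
n(N) = 36
-226*(n(18) - 261) = -226*(36 - 261) = -226*(-225) = 50850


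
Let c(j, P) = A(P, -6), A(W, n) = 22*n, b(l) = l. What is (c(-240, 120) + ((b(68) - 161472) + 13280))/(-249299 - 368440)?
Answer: 148256/617739 ≈ 0.24000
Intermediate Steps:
c(j, P) = -132 (c(j, P) = 22*(-6) = -132)
(c(-240, 120) + ((b(68) - 161472) + 13280))/(-249299 - 368440) = (-132 + ((68 - 161472) + 13280))/(-249299 - 368440) = (-132 + (-161404 + 13280))/(-617739) = (-132 - 148124)*(-1/617739) = -148256*(-1/617739) = 148256/617739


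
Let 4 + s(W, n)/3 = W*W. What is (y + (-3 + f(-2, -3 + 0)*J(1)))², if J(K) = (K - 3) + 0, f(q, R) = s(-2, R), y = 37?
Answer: 1156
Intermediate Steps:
s(W, n) = -12 + 3*W² (s(W, n) = -12 + 3*(W*W) = -12 + 3*W²)
f(q, R) = 0 (f(q, R) = -12 + 3*(-2)² = -12 + 3*4 = -12 + 12 = 0)
J(K) = -3 + K (J(K) = (-3 + K) + 0 = -3 + K)
(y + (-3 + f(-2, -3 + 0)*J(1)))² = (37 + (-3 + 0*(-3 + 1)))² = (37 + (-3 + 0*(-2)))² = (37 + (-3 + 0))² = (37 - 3)² = 34² = 1156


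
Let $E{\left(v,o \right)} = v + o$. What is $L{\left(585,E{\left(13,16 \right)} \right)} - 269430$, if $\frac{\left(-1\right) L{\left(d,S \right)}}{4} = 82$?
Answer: $-269758$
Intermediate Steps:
$E{\left(v,o \right)} = o + v$
$L{\left(d,S \right)} = -328$ ($L{\left(d,S \right)} = \left(-4\right) 82 = -328$)
$L{\left(585,E{\left(13,16 \right)} \right)} - 269430 = -328 - 269430 = -269758$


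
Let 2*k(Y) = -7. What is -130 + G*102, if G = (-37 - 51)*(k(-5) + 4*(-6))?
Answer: 246710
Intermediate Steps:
k(Y) = -7/2 (k(Y) = (½)*(-7) = -7/2)
G = 2420 (G = (-37 - 51)*(-7/2 + 4*(-6)) = -88*(-7/2 - 24) = -88*(-55/2) = 2420)
-130 + G*102 = -130 + 2420*102 = -130 + 246840 = 246710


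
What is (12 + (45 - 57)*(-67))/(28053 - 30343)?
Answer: -408/1145 ≈ -0.35633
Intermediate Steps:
(12 + (45 - 57)*(-67))/(28053 - 30343) = (12 - 12*(-67))/(-2290) = (12 + 804)*(-1/2290) = 816*(-1/2290) = -408/1145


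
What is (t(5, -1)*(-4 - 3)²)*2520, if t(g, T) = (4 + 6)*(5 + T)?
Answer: 4939200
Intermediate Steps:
t(g, T) = 50 + 10*T (t(g, T) = 10*(5 + T) = 50 + 10*T)
(t(5, -1)*(-4 - 3)²)*2520 = ((50 + 10*(-1))*(-4 - 3)²)*2520 = ((50 - 10)*(-7)²)*2520 = (40*49)*2520 = 1960*2520 = 4939200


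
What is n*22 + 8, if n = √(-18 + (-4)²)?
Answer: 8 + 22*I*√2 ≈ 8.0 + 31.113*I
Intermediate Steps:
n = I*√2 (n = √(-18 + 16) = √(-2) = I*√2 ≈ 1.4142*I)
n*22 + 8 = (I*√2)*22 + 8 = 22*I*√2 + 8 = 8 + 22*I*√2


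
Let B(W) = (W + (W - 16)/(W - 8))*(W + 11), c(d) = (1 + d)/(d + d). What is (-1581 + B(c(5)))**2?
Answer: 2055372393649/855625 ≈ 2.4022e+6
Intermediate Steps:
c(d) = (1 + d)/(2*d) (c(d) = (1 + d)/((2*d)) = (1 + d)*(1/(2*d)) = (1 + d)/(2*d))
B(W) = (11 + W)*(W + (-16 + W)/(-8 + W)) (B(W) = (W + (-16 + W)/(-8 + W))*(11 + W) = (11 + W)*(W + (-16 + W)/(-8 + W)))
(-1581 + B(c(5)))**2 = (-1581 + (-176 + ((1/2)*(1 + 5)/5)**3 - 93*(1 + 5)/(2*5) + 4*((1/2)*(1 + 5)/5)**2)/(-8 + (1/2)*(1 + 5)/5))**2 = (-1581 + (-176 + ((1/2)*(1/5)*6)**3 - 93*6/(2*5) + 4*((1/2)*(1/5)*6)**2)/(-8 + (1/2)*(1/5)*6))**2 = (-1581 + (-176 + (3/5)**3 - 93*3/5 + 4*(3/5)**2)/(-8 + 3/5))**2 = (-1581 + (-176 + 27/125 - 279/5 + 4*(9/25))/(-37/5))**2 = (-1581 - 5*(-176 + 27/125 - 279/5 + 36/25)/37)**2 = (-1581 - 5/37*(-28768/125))**2 = (-1581 + 28768/925)**2 = (-1433657/925)**2 = 2055372393649/855625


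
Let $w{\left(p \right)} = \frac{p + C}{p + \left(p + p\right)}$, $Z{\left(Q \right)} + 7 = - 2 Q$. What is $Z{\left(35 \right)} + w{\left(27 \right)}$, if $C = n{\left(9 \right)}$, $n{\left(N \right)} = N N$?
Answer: $- \frac{227}{3} \approx -75.667$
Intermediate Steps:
$Z{\left(Q \right)} = -7 - 2 Q$
$n{\left(N \right)} = N^{2}$
$C = 81$ ($C = 9^{2} = 81$)
$w{\left(p \right)} = \frac{81 + p}{3 p}$ ($w{\left(p \right)} = \frac{p + 81}{p + \left(p + p\right)} = \frac{81 + p}{p + 2 p} = \frac{81 + p}{3 p}$)
$Z{\left(35 \right)} + w{\left(27 \right)} = \left(-7 - 70\right) + \frac{81 + 27}{3 \cdot 27} = \left(-7 - 70\right) + \frac{1}{3} \cdot \frac{1}{27} \cdot 108 = -77 + \frac{4}{3} = - \frac{227}{3}$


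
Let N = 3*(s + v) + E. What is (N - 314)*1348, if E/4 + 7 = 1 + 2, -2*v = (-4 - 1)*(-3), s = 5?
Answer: -454950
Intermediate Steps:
v = -15/2 (v = -(-4 - 1)*(-3)/2 = -(-5)*(-3)/2 = -½*15 = -15/2 ≈ -7.5000)
E = -16 (E = -28 + 4*(1 + 2) = -28 + 4*3 = -28 + 12 = -16)
N = -47/2 (N = 3*(5 - 15/2) - 16 = 3*(-5/2) - 16 = -15/2 - 16 = -47/2 ≈ -23.500)
(N - 314)*1348 = (-47/2 - 314)*1348 = -675/2*1348 = -454950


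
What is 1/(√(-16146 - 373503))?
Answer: -I*√389649/389649 ≈ -0.001602*I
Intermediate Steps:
1/(√(-16146 - 373503)) = 1/(√(-389649)) = 1/(I*√389649) = -I*√389649/389649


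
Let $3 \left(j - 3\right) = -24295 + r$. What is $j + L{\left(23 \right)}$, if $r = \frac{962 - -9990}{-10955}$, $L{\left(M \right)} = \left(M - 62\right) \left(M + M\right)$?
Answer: $- \frac{325023892}{32865} \approx -9889.7$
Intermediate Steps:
$L{\left(M \right)} = 2 M \left(-62 + M\right)$ ($L{\left(M \right)} = \left(-62 + M\right) 2 M = 2 M \left(-62 + M\right)$)
$r = - \frac{10952}{10955}$ ($r = \left(962 + 9990\right) \left(- \frac{1}{10955}\right) = 10952 \left(- \frac{1}{10955}\right) = - \frac{10952}{10955} \approx -0.99973$)
$j = - \frac{266064082}{32865}$ ($j = 3 + \frac{-24295 - \frac{10952}{10955}}{3} = 3 + \frac{1}{3} \left(- \frac{266162677}{10955}\right) = 3 - \frac{266162677}{32865} = - \frac{266064082}{32865} \approx -8095.7$)
$j + L{\left(23 \right)} = - \frac{266064082}{32865} + 2 \cdot 23 \left(-62 + 23\right) = - \frac{266064082}{32865} + 2 \cdot 23 \left(-39\right) = - \frac{266064082}{32865} - 1794 = - \frac{325023892}{32865}$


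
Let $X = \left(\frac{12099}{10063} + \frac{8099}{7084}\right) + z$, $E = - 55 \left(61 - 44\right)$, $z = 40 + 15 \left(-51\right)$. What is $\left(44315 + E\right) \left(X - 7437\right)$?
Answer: $- \frac{901175354267085}{2545939} \approx -3.5397 \cdot 10^{8}$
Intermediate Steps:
$z = -725$ ($z = 40 - 765 = -725$)
$E = -935$ ($E = \left(-55\right) 17 = -935$)
$X = - \frac{7359336021}{10183756}$ ($X = \left(\frac{12099}{10063} + \frac{8099}{7084}\right) - 725 = \left(12099 \cdot \frac{1}{10063} + 8099 \cdot \frac{1}{7084}\right) - 725 = \left(\frac{12099}{10063} + \frac{1157}{1012}\right) - 725 = \frac{23887079}{10183756} - 725 = - \frac{7359336021}{10183756} \approx -722.65$)
$\left(44315 + E\right) \left(X - 7437\right) = \left(44315 - 935\right) \left(- \frac{7359336021}{10183756} - 7437\right) = 43380 \left(- \frac{83095929393}{10183756}\right) = - \frac{901175354267085}{2545939}$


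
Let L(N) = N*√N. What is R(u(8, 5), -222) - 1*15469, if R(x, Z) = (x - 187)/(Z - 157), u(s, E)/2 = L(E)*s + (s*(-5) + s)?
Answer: -5862500/379 - 80*√5/379 ≈ -15469.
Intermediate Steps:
L(N) = N^(3/2)
u(s, E) = -8*s + 2*s*E^(3/2) (u(s, E) = 2*(E^(3/2)*s + (s*(-5) + s)) = 2*(s*E^(3/2) + (-5*s + s)) = 2*(s*E^(3/2) - 4*s) = 2*(-4*s + s*E^(3/2)) = -8*s + 2*s*E^(3/2))
R(x, Z) = (-187 + x)/(-157 + Z)
R(u(8, 5), -222) - 1*15469 = (-187 + 2*8*(-4 + 5^(3/2)))/(-157 - 222) - 1*15469 = (-187 + 2*8*(-4 + 5*√5))/(-379) - 15469 = -(-187 + (-64 + 80*√5))/379 - 15469 = -(-251 + 80*√5)/379 - 15469 = (251/379 - 80*√5/379) - 15469 = -5862500/379 - 80*√5/379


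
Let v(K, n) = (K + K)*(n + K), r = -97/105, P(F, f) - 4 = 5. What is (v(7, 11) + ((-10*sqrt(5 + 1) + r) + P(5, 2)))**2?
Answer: 752341864/11025 - 109232*sqrt(6)/21 ≈ 55499.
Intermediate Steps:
P(F, f) = 9 (P(F, f) = 4 + 5 = 9)
r = -97/105 (r = -97*1/105 = -97/105 ≈ -0.92381)
v(K, n) = 2*K*(K + n) (v(K, n) = (2*K)*(K + n) = 2*K*(K + n))
(v(7, 11) + ((-10*sqrt(5 + 1) + r) + P(5, 2)))**2 = (2*7*(7 + 11) + ((-10*sqrt(5 + 1) - 97/105) + 9))**2 = (2*7*18 + ((-10*sqrt(6) - 97/105) + 9))**2 = (252 + ((-97/105 - 10*sqrt(6)) + 9))**2 = (252 + (848/105 - 10*sqrt(6)))**2 = (27308/105 - 10*sqrt(6))**2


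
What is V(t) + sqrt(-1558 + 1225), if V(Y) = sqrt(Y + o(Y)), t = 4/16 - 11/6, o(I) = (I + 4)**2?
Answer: sqrt(613)/12 + 3*I*sqrt(37) ≈ 2.0632 + 18.248*I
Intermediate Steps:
o(I) = (4 + I)**2
t = -19/12 (t = 4*(1/16) - 11*1/6 = 1/4 - 11/6 = -19/12 ≈ -1.5833)
V(Y) = sqrt(Y + (4 + Y)**2)
V(t) + sqrt(-1558 + 1225) = sqrt(-19/12 + (4 - 19/12)**2) + sqrt(-1558 + 1225) = sqrt(-19/12 + (29/12)**2) + sqrt(-333) = sqrt(-19/12 + 841/144) + 3*I*sqrt(37) = sqrt(613/144) + 3*I*sqrt(37) = sqrt(613)/12 + 3*I*sqrt(37)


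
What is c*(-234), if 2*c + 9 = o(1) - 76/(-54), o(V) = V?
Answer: 2314/3 ≈ 771.33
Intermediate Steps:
c = -89/27 (c = -9/2 + (1 - 76/(-54))/2 = -9/2 + (1 - 76*(-1)/54)/2 = -9/2 + (1 - 1*(-38/27))/2 = -9/2 + (1 + 38/27)/2 = -9/2 + (½)*(65/27) = -9/2 + 65/54 = -89/27 ≈ -3.2963)
c*(-234) = -89/27*(-234) = 2314/3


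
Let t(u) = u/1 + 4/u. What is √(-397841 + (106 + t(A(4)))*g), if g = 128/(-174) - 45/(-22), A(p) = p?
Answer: I*√161879611762/638 ≈ 630.63*I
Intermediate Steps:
g = 2507/1914 (g = 128*(-1/174) - 45*(-1/22) = -64/87 + 45/22 = 2507/1914 ≈ 1.3098)
t(u) = u + 4/u (t(u) = u*1 + 4/u = u + 4/u)
√(-397841 + (106 + t(A(4)))*g) = √(-397841 + (106 + (4 + 4/4))*(2507/1914)) = √(-397841 + (106 + (4 + 4*(¼)))*(2507/1914)) = √(-397841 + (106 + (4 + 1))*(2507/1914)) = √(-397841 + (106 + 5)*(2507/1914)) = √(-397841 + 111*(2507/1914)) = √(-397841 + 92759/638) = √(-253729799/638) = I*√161879611762/638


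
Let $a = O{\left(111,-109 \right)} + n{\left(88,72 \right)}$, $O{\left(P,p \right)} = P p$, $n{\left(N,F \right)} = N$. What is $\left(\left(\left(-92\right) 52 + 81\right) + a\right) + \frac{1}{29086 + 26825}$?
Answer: $- \frac{934496453}{55911} \approx -16714.0$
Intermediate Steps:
$a = -12011$ ($a = 111 \left(-109\right) + 88 = -12099 + 88 = -12011$)
$\left(\left(\left(-92\right) 52 + 81\right) + a\right) + \frac{1}{29086 + 26825} = \left(\left(\left(-92\right) 52 + 81\right) - 12011\right) + \frac{1}{29086 + 26825} = \left(\left(-4784 + 81\right) - 12011\right) + \frac{1}{55911} = \left(-4703 - 12011\right) + \frac{1}{55911} = -16714 + \frac{1}{55911} = - \frac{934496453}{55911}$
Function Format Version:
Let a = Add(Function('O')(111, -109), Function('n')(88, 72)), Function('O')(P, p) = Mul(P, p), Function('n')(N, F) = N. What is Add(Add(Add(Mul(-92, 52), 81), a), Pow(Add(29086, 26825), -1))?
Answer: Rational(-934496453, 55911) ≈ -16714.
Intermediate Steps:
a = -12011 (a = Add(Mul(111, -109), 88) = Add(-12099, 88) = -12011)
Add(Add(Add(Mul(-92, 52), 81), a), Pow(Add(29086, 26825), -1)) = Add(Add(Add(Mul(-92, 52), 81), -12011), Pow(Add(29086, 26825), -1)) = Add(Add(Add(-4784, 81), -12011), Pow(55911, -1)) = Add(Add(-4703, -12011), Rational(1, 55911)) = Add(-16714, Rational(1, 55911)) = Rational(-934496453, 55911)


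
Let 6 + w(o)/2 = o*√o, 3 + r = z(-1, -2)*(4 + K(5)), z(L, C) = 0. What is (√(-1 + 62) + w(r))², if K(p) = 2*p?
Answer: (12 - √61 + 6*I*√3)² ≈ -90.446 + 87.082*I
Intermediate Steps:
r = -3 (r = -3 + 0*(4 + 2*5) = -3 + 0*(4 + 10) = -3 + 0*14 = -3 + 0 = -3)
w(o) = -12 + 2*o^(3/2) (w(o) = -12 + 2*(o*√o) = -12 + 2*o^(3/2))
(√(-1 + 62) + w(r))² = (√(-1 + 62) + (-12 + 2*(-3)^(3/2)))² = (√61 + (-12 + 2*(-3*I*√3)))² = (√61 + (-12 - 6*I*√3))² = (-12 + √61 - 6*I*√3)²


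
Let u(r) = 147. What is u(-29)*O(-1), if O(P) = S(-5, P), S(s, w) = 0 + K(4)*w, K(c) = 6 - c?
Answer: -294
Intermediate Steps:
S(s, w) = 2*w (S(s, w) = 0 + (6 - 1*4)*w = 0 + (6 - 4)*w = 0 + 2*w = 2*w)
O(P) = 2*P
u(-29)*O(-1) = 147*(2*(-1)) = 147*(-2) = -294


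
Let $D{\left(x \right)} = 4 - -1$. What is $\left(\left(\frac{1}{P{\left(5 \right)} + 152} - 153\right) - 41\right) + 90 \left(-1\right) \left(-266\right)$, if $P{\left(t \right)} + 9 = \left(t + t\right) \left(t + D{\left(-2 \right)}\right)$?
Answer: $\frac{5770279}{243} \approx 23746.0$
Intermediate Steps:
$D{\left(x \right)} = 5$ ($D{\left(x \right)} = 4 + 1 = 5$)
$P{\left(t \right)} = -9 + 2 t \left(5 + t\right)$ ($P{\left(t \right)} = -9 + \left(t + t\right) \left(t + 5\right) = -9 + 2 t \left(5 + t\right)$)
$\left(\left(\frac{1}{P{\left(5 \right)} + 152} - 153\right) - 41\right) + 90 \left(-1\right) \left(-266\right) = \left(\left(\frac{1}{\left(-9 + 2 \cdot 5^{2} + 10 \cdot 5\right) + 152} - 153\right) - 41\right) + 90 \left(-1\right) \left(-266\right) = \left(\left(\frac{1}{\left(-9 + 2 \cdot 25 + 50\right) + 152} - 153\right) - 41\right) - -23940 = \left(\left(\frac{1}{\left(-9 + 50 + 50\right) + 152} - 153\right) - 41\right) + 23940 = \left(\left(\frac{1}{91 + 152} - 153\right) - 41\right) + 23940 = \left(\left(\frac{1}{243} - 153\right) - 41\right) + 23940 = \left(- \frac{37178}{243} - 41\right) + 23940 = - \frac{47141}{243} + 23940 = \frac{5770279}{243}$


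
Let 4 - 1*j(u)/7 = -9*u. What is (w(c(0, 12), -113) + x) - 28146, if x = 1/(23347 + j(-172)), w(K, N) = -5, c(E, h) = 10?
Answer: -352985388/12539 ≈ -28151.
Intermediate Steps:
j(u) = 28 + 63*u (j(u) = 28 - (-63)*u = 28 + 63*u)
x = 1/12539 (x = 1/(23347 + (28 + 63*(-172))) = 1/(23347 + (28 - 10836)) = 1/(23347 - 10808) = 1/12539 ≈ 7.9751e-5)
(w(c(0, 12), -113) + x) - 28146 = (-5 + 1/12539) - 28146 = -62694/12539 - 28146 = -352985388/12539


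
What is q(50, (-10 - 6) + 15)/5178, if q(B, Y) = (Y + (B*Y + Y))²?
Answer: 1352/2589 ≈ 0.52221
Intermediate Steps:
q(B, Y) = (2*Y + B*Y)² (q(B, Y) = (Y + (Y + B*Y))² = (2*Y + B*Y)²)
q(50, (-10 - 6) + 15)/5178 = (((-10 - 6) + 15)²*(2 + 50)²)/5178 = ((-16 + 15)²*52²)*(1/5178) = ((-1)²*2704)*(1/5178) = (1*2704)*(1/5178) = 2704*(1/5178) = 1352/2589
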